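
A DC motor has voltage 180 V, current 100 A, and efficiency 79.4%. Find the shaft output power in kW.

P_in = V·I = 180 × 100 = 18000 W
P_out = η·P_in = 0.794 × 18000 = 14292 W

14.3 kW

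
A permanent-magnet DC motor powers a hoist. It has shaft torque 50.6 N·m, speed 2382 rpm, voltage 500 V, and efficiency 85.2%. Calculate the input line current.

29.6 A

ω = 2π×2382/60 = 249.4 rad/s; P_out = τω = 50.6 × 249.4 = 12620 W
P_in = P_out / η = 12620 / 0.852 = 14812 W
I = P_in / V = 14812 / 500 = 29.6 A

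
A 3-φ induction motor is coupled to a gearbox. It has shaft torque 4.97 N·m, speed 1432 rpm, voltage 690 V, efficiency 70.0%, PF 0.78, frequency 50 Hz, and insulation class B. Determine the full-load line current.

ω = 2π×1432/60 = 150 rad/s; P_out = τω = 4.97 × 150 = 746 W
P_in = P_out / η = 746 / 0.700 = 1066 W
I_L = P_in / (√3·V_L·cosφ) = 1066 / (1.732 × 690 × 0.78) = 1.14 A

1.14 A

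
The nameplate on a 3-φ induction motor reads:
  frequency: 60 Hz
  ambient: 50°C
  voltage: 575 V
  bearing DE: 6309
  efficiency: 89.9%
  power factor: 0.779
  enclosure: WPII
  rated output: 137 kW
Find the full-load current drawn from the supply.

196 A

P_out = 137 kW = 137000 W
P_in = P_out / η = 137000 / 0.899 = 152392 W
I_L = P_in / (√3·V_L·cosφ) = 152392 / (1.732 × 575 × 0.779) = 196 A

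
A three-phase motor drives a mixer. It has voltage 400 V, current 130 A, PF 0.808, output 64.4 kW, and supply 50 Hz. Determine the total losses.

P_in = √3·V·I·cosφ = 1.732×400×130×0.808 = 72772 W
P_out = 64400 W
Losses = P_in − P_out = 72772 − 64400 = 8372 W

8.37 kW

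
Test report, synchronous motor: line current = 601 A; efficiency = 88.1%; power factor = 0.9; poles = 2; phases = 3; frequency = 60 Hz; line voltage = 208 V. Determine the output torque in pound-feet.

P_in = √3·V·I·cosφ = 1.732 × 208 × 601 × 0.9 = 194862 W
P_out = η·P_in = 0.881 × 194862 = 171673 W
n = n_s = 120×60/2 = 3600 rpm (synchronous)
ω = 2π×3600/60 = 377 rad/s
τ = P_out/ω = 171673/377 = 455.4 N·m
In lb·ft: 455.4/1.356 = 336 lb·ft

336 lb·ft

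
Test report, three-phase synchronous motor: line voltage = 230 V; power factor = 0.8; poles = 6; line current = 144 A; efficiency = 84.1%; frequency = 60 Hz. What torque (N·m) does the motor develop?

P_in = √3·V·I·cosφ = 1.732 × 230 × 144 × 0.8 = 45891 W
P_out = η·P_in = 0.841 × 45891 = 38594 W
n = n_s = 120×60/6 = 1200 rpm (synchronous)
ω = 2π×1200/60 = 125.7 rad/s
τ = P_out/ω = 38594/125.7 = 307 N·m

307 N·m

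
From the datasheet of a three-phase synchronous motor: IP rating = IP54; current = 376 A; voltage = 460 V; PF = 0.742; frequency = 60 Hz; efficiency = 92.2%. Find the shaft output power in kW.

205 kW

P_in = √3·V·I·cosφ = 1.732 × 460 × 376 × 0.742 = 222279 W
P_out = η·P_in = 0.922 × 222279 = 204941 W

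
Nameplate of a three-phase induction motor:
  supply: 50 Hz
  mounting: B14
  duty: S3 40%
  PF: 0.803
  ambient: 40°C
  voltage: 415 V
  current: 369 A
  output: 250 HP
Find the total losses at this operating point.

26500 W

P_in = √3·V·I·cosφ = 1.732×415×369×0.803 = 212980 W
P_out = 250×746 = 186500 W
Losses = P_in − P_out = 212980 − 186500 = 26480 W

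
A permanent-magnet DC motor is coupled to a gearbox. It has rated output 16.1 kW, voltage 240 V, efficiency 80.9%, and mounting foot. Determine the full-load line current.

82.9 A

P_out = 16.1 kW = 16100 W
P_in = P_out / η = 16100 / 0.809 = 19901 W
I = P_in / V = 19901 / 240 = 82.9 A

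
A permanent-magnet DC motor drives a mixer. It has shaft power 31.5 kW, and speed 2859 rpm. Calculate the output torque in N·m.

ω = 2π × 2859/60 = 299.4 rad/s
τ = P/ω = 31500/299.4 = 105 N·m

105 N·m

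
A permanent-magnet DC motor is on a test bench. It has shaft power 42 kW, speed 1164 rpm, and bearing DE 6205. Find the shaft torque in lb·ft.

ω = 2π × 1164/60 = 121.9 rad/s
τ = P/ω = 42000/121.9 = 344.5 N·m
In lb·ft: 344.5/1.356 = 254 lb·ft

254 lb·ft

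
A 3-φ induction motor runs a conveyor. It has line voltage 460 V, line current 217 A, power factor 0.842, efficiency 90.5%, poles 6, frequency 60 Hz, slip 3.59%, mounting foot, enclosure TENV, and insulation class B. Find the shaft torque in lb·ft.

P_in = √3·V·I·cosφ = 1.732 × 460 × 217 × 0.842 = 145572 W
P_out = η·P_in = 0.905 × 145572 = 131743 W
n_s = 120×60/6 = 1200 rpm; n = 1200×(1−0.0359) = 1157 rpm
ω = 2π×1157/60 = 121.2 rad/s
τ = P_out/ω = 131743/121.2 = 1087 N·m
In lb·ft: 1087/1.356 = 802 lb·ft

802 lb·ft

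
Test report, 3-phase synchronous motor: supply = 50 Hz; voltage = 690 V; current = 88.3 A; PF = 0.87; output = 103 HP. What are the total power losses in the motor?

P_in = √3·V·I·cosφ = 1.732×690×88.3×0.87 = 91807 W
P_out = 103×746 = 76838 W
Losses = P_in − P_out = 91807 − 76838 = 14969 W

15 kW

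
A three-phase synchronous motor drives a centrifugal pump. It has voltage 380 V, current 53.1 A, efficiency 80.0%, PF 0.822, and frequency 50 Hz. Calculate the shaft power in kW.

P_in = √3·V·I·cosφ = 1.732 × 380 × 53.1 × 0.822 = 28727 W
P_out = η·P_in = 0.8 × 28727 = 22982 W

23 kW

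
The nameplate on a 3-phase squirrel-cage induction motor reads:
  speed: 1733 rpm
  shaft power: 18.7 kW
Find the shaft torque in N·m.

ω = 2π × 1733/60 = 181.5 rad/s
τ = P/ω = 18700/181.5 = 103 N·m

103 N·m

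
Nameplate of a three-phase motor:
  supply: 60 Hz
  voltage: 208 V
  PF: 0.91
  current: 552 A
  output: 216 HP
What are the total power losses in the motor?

P_in = √3·V·I·cosφ = 1.732×208×552×0.91 = 180964 W
P_out = 216×746 = 161136 W
Losses = P_in − P_out = 180964 − 161136 = 19828 W

19800 W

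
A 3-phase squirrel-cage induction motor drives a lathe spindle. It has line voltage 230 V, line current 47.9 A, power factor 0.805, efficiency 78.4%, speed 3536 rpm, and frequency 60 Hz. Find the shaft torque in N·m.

P_in = √3·V·I·cosφ = 1.732 × 230 × 47.9 × 0.805 = 15361 W
P_out = η·P_in = 0.784 × 15361 = 12043 W
n = 3536 rpm
ω = 2π×3536/60 = 370.3 rad/s
τ = P_out/ω = 12043/370.3 = 32.5 N·m

32.5 N·m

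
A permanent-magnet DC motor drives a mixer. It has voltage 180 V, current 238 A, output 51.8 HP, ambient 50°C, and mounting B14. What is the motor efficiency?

P_out = 51.8 × 746 = 38643 W
P_in = V·I = 180 × 238 = 42840 W
η = P_out / P_in = 38643 / 42840 = 0.902 = 90.2%

90.2 %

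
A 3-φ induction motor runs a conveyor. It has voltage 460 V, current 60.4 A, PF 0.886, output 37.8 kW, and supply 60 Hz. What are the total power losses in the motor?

P_in = √3·V·I·cosφ = 1.732×460×60.4×0.886 = 42636 W
P_out = 37800 W
Losses = P_in − P_out = 42636 − 37800 = 4836 W

4840 W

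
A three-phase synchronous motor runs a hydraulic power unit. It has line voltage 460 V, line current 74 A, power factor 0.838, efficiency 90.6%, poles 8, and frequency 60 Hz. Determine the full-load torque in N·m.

475 N·m

P_in = √3·V·I·cosφ = 1.732 × 460 × 74 × 0.838 = 49406 W
P_out = η·P_in = 0.906 × 49406 = 44762 W
n = n_s = 120×60/8 = 900 rpm (synchronous)
ω = 2π×900/60 = 94.25 rad/s
τ = P_out/ω = 44762/94.25 = 475 N·m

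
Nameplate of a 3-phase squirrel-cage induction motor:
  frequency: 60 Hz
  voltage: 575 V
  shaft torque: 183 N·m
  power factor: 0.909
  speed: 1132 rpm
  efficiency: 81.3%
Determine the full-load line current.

29.5 A

ω = 2π×1132/60 = 118.5 rad/s; P_out = τω = 183 × 118.5 = 21686 W
P_in = P_out / η = 21686 / 0.813 = 26674 W
I_L = P_in / (√3·V_L·cosφ) = 26674 / (1.732 × 575 × 0.909) = 29.5 A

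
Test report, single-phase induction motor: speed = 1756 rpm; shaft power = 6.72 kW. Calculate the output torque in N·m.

36.5 N·m

ω = 2π × 1756/60 = 183.9 rad/s
τ = P/ω = 6720/183.9 = 36.5 N·m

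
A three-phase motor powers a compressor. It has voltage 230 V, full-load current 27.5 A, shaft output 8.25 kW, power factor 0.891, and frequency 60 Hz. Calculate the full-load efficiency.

84.5 %

P_out = 8.25 kW = 8250 W
P_in = √3·V_L·I_L·cosφ = 1.732 × 230 × 27.5 × 0.891 = 9761 W
η = P_out / P_in = 8250 / 9761 = 0.845 = 84.5%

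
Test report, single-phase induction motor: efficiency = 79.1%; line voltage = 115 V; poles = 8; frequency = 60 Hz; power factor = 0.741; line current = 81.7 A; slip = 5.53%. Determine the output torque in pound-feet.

45.6 lb·ft

P_in = V·I·cosφ = 115 × 81.7 × 0.741 = 6962 W
P_out = η·P_in = 0.791 × 6962 = 5507 W
n_s = 120×60/8 = 900 rpm; n = 900×(1−0.0553) = 850 rpm
ω = 2π×850/60 = 89.01 rad/s
τ = P_out/ω = 5507/89.01 = 61.87 N·m
In lb·ft: 61.87/1.356 = 45.6 lb·ft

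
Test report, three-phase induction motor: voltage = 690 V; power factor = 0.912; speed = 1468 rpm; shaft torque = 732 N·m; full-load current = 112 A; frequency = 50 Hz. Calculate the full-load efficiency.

ω = 2π × 1468/60 = 153.7 rad/s; P_out = τω = 732 × 153.7 = 112508 W
P_in = √3·V_L·I_L·cosφ = 1.732 × 690 × 112 × 0.912 = 122070 W
η = P_out / P_in = 112508 / 122070 = 0.922 = 92.2%

92.2 %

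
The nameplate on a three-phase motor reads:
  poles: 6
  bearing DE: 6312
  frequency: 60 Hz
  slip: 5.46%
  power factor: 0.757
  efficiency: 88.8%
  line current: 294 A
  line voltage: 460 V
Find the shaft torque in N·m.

1330 N·m

P_in = √3·V·I·cosφ = 1.732 × 460 × 294 × 0.757 = 177316 W
P_out = η·P_in = 0.888 × 177316 = 157457 W
n_s = 120×60/6 = 1200 rpm; n = 1200×(1−0.0546) = 1134 rpm
ω = 2π×1134/60 = 118.8 rad/s
τ = P_out/ω = 157457/118.8 = 1330 N·m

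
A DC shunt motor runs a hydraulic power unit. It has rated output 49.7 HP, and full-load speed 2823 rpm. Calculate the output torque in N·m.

P_out = 49.7 × 746 = 37076 W
ω = 2π × 2823/60 = 295.6 rad/s
τ = P_out/ω = 37076/295.6 = 125 N·m

125 N·m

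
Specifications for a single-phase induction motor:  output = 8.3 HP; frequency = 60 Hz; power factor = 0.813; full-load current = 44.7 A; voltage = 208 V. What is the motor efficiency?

81.9 %

P_out = 8.3 × 746 = 6192 W
P_in = V·I·cosφ = 208 × 44.7 × 0.813 = 7559 W
η = P_out / P_in = 6192 / 7559 = 0.819 = 81.9%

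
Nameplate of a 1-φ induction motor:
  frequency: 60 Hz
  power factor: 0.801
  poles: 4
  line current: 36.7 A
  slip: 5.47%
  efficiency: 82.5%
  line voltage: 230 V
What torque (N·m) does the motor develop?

P_in = V·I·cosφ = 230 × 36.7 × 0.801 = 6761 W
P_out = η·P_in = 0.825 × 6761 = 5578 W
n_s = 120×60/4 = 1800 rpm; n = 1800×(1−0.0547) = 1702 rpm
ω = 2π×1702/60 = 178.2 rad/s
τ = P_out/ω = 5578/178.2 = 31.3 N·m

31.3 N·m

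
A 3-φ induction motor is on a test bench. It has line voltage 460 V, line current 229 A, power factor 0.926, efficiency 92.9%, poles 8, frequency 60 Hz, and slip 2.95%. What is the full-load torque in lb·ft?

P_in = √3·V·I·cosφ = 1.732 × 460 × 229 × 0.926 = 168948 W
P_out = η·P_in = 0.929 × 168948 = 156953 W
n_s = 120×60/8 = 900 rpm; n = 900×(1−0.0295) = 873 rpm
ω = 2π×873/60 = 91.42 rad/s
τ = P_out/ω = 156953/91.42 = 1717 N·m
In lb·ft: 1717/1.356 = 1270 lb·ft

1270 lb·ft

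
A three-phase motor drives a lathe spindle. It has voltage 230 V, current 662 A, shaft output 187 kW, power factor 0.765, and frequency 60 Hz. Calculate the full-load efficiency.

P_out = 187 kW = 187000 W
P_in = √3·V_L·I_L·cosφ = 1.732 × 230 × 662 × 0.765 = 201741 W
η = P_out / P_in = 187000 / 201741 = 0.927 = 92.7%

92.7 %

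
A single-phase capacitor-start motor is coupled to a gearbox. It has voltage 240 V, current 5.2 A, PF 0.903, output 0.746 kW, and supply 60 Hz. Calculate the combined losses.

P_in = V·I·cosφ = 240×5.2×0.903 = 1127 W
P_out = 746 W
Losses = P_in − P_out = 1127 − 746 = 381 W

381 W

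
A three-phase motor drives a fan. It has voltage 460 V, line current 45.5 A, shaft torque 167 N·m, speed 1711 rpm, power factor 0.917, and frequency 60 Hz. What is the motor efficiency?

90.0 %

ω = 2π × 1711/60 = 179.2 rad/s; P_out = τω = 167 × 179.2 = 29926 W
P_in = √3·V_L·I_L·cosφ = 1.732 × 460 × 45.5 × 0.917 = 33242 W
η = P_out / P_in = 29926 / 33242 = 0.900 = 90.0%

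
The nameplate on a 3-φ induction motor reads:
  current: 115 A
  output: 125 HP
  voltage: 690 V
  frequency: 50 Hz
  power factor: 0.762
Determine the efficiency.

89.0 %

P_out = 125 × 746 = 93250 W
P_in = √3·V_L·I_L·cosφ = 1.732 × 690 × 115 × 0.762 = 104725 W
η = P_out / P_in = 93250 / 104725 = 0.890 = 89.0%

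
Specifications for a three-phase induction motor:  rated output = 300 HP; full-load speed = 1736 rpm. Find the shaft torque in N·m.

P_out = 300 × 746 = 223800 W
ω = 2π × 1736/60 = 181.8 rad/s
τ = P_out/ω = 223800/181.8 = 1230 N·m

1230 N·m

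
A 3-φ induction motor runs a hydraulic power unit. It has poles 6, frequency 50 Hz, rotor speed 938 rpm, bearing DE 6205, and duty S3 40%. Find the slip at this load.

6.2 %

n_s = 120f/p = 120×50/6 = 1000 rpm
s = (n_s − n)/n_s = (1000 − 938)/1000 = 0.0620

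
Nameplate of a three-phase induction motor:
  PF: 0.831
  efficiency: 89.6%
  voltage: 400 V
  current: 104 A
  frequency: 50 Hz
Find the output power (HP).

71.9 HP

P_in = √3·V·I·cosφ = 1.732 × 400 × 104 × 0.831 = 59875 W
P_out = η·P_in = 0.896 × 59875 = 53648 W
= 53648/746 = 71.9 HP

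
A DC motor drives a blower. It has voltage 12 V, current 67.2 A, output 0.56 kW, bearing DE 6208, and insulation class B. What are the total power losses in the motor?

P_in = V·I = 12×67.2 = 806 W
P_out = 560 W
Losses = P_in − P_out = 806 − 560 = 246 W

246 W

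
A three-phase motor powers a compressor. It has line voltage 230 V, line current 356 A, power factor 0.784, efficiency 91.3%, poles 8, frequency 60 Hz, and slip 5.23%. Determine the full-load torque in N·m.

P_in = √3·V·I·cosφ = 1.732 × 230 × 356 × 0.784 = 111184 W
P_out = η·P_in = 0.913 × 111184 = 101511 W
n_s = 120×60/8 = 900 rpm; n = 900×(1−0.0523) = 853 rpm
ω = 2π×853/60 = 89.33 rad/s
τ = P_out/ω = 101511/89.33 = 1140 N·m

1140 N·m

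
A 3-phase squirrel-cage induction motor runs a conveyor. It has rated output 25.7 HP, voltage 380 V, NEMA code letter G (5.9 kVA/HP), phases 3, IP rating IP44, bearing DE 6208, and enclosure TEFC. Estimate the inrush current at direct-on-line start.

230 A

S_LR = 5.9 × 25.7 = 151.63 kVA
I_LR = S_LR/(√3·V_L) = 151630/(1.732×380) = 230 A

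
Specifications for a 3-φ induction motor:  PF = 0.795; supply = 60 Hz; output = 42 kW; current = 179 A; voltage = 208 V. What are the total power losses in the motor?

9.27 kW

P_in = √3·V·I·cosφ = 1.732×208×179×0.795 = 51266 W
P_out = 42000 W
Losses = P_in − P_out = 51266 − 42000 = 9266 W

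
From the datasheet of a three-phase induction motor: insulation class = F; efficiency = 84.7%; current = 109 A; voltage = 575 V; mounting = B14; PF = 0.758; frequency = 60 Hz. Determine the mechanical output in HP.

93.4 HP

P_in = √3·V·I·cosφ = 1.732 × 575 × 109 × 0.758 = 82283 W
P_out = η·P_in = 0.847 × 82283 = 69694 W
= 69694/746 = 93.4 HP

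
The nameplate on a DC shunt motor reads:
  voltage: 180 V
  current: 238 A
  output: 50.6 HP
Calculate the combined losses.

P_in = V·I = 180×238 = 42840 W
P_out = 50.6×746 = 37748 W
Losses = P_in − P_out = 42840 − 37748 = 5092 W

5.09 kW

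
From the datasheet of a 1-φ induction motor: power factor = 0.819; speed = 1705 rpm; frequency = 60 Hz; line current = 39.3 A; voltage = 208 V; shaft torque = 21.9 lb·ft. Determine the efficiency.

τ = 21.9 lb·ft × 1.356 = 29.7 N·m
ω = 2π × 1705/60 = 178.5 rad/s; P_out = τω = 29.7 × 178.5 = 5301 W
P_in = V·I·cosφ = 208 × 39.3 × 0.819 = 6695 W
η = P_out / P_in = 5301 / 6695 = 0.792 = 79.2%

79.2 %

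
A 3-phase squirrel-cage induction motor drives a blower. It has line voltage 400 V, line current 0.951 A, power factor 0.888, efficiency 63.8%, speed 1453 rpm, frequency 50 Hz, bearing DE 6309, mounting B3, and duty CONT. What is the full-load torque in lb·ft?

1.81 lb·ft

P_in = √3·V·I·cosφ = 1.732 × 400 × 0.951 × 0.888 = 585 W
P_out = η·P_in = 0.638 × 585 = 373 W
n = 1453 rpm
ω = 2π×1453/60 = 152.2 rad/s
τ = P_out/ω = 373/152.2 = 2.451 N·m
In lb·ft: 2.451/1.356 = 1.81 lb·ft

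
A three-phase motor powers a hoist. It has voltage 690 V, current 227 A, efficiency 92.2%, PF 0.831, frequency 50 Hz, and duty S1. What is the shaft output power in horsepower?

P_in = √3·V·I·cosφ = 1.732 × 690 × 227 × 0.831 = 225436 W
P_out = η·P_in = 0.922 × 225436 = 207852 W
= 207852/746 = 279 HP

279 HP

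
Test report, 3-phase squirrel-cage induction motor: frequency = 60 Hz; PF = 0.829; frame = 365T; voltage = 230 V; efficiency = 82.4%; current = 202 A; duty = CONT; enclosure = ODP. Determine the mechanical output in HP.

73.7 HP

P_in = √3·V·I·cosφ = 1.732 × 230 × 202 × 0.829 = 66709 W
P_out = η·P_in = 0.824 × 66709 = 54968 W
= 54968/746 = 73.7 HP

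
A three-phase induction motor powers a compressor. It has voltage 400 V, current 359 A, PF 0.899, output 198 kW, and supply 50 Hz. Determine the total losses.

P_in = √3·V·I·cosφ = 1.732×400×359×0.899 = 223595 W
P_out = 198000 W
Losses = P_in − P_out = 223595 − 198000 = 25595 W

25.6 kW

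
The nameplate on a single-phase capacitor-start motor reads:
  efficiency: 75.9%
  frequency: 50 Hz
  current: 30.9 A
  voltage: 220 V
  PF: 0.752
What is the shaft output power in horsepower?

5.2 HP

P_in = V·I·cosφ = 220 × 30.9 × 0.752 = 5112 W
P_out = η·P_in = 0.759 × 5112 = 3880 W
= 3880/746 = 5.2 HP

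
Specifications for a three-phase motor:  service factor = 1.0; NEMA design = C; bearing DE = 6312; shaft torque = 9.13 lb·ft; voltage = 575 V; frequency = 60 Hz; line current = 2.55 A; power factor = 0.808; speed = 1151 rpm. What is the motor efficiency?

72.7 %

τ = 9.13 lb·ft × 1.356 = 12.38 N·m
ω = 2π × 1151/60 = 120.5 rad/s; P_out = τω = 12.38 × 120.5 = 1492 W
P_in = √3·V_L·I_L·cosφ = 1.732 × 575 × 2.55 × 0.808 = 2052 W
η = P_out / P_in = 1492 / 2052 = 0.727 = 72.7%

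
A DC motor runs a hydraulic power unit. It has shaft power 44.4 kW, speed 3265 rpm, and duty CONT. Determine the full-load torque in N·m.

130 N·m

ω = 2π × 3265/60 = 341.9 rad/s
τ = P/ω = 44400/341.9 = 130 N·m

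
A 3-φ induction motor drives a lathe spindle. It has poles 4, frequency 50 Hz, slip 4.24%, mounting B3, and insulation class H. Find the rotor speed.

1436 rpm

n_s = 120f/p = 120×50/4 = 1500 rpm
n = n_s(1 − s) = 1500 × (1 − 0.0424) = 1436 rpm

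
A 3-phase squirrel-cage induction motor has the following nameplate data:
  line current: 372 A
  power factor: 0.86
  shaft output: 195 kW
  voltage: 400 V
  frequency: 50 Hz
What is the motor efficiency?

88.0 %

P_out = 195 kW = 195000 W
P_in = √3·V_L·I_L·cosφ = 1.732 × 400 × 372 × 0.86 = 221641 W
η = P_out / P_in = 195000 / 221641 = 0.880 = 88.0%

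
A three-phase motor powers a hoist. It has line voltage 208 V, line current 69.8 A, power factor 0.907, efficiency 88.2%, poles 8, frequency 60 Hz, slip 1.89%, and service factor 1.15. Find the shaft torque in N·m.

P_in = √3·V·I·cosφ = 1.732 × 208 × 69.8 × 0.907 = 22807 W
P_out = η·P_in = 0.882 × 22807 = 20116 W
n_s = 120×60/8 = 900 rpm; n = 900×(1−0.0189) = 883 rpm
ω = 2π×883/60 = 92.47 rad/s
τ = P_out/ω = 20116/92.47 = 218 N·m

218 N·m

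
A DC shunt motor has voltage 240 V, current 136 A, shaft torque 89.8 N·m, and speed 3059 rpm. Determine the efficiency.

ω = 2π × 3059/60 = 320.3 rad/s; P_out = τω = 89.8 × 320.3 = 28763 W
P_in = V·I = 240 × 136 = 32640 W
η = P_out / P_in = 28763 / 32640 = 0.881 = 88.1%

88.1 %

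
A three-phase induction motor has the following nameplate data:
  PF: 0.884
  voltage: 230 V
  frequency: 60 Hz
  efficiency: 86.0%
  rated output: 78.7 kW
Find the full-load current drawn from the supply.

260 A

P_out = 78.7 kW = 78700 W
P_in = P_out / η = 78700 / 0.860 = 91512 W
I_L = P_in / (√3·V_L·cosφ) = 91512 / (1.732 × 230 × 0.884) = 260 A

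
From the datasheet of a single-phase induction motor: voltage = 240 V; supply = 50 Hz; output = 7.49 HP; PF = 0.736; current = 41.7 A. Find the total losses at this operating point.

1.78 kW

P_in = V·I·cosφ = 240×41.7×0.736 = 7366 W
P_out = 7.49×746 = 5588 W
Losses = P_in − P_out = 7366 − 5588 = 1778 W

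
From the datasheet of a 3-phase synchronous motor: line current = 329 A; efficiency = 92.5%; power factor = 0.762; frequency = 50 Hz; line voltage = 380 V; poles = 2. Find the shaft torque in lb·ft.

P_in = √3·V·I·cosφ = 1.732 × 380 × 329 × 0.762 = 164999 W
P_out = η·P_in = 0.925 × 164999 = 152624 W
n = n_s = 120×50/2 = 3000 rpm (synchronous)
ω = 2π×3000/60 = 314.2 rad/s
τ = P_out/ω = 152624/314.2 = 485.8 N·m
In lb·ft: 485.8/1.356 = 358 lb·ft

358 lb·ft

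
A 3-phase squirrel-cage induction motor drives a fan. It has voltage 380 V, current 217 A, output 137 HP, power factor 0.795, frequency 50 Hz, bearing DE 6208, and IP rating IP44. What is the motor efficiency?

90.0 %

P_out = 137 × 746 = 102202 W
P_in = √3·V_L·I_L·cosφ = 1.732 × 380 × 217 × 0.795 = 113542 W
η = P_out / P_in = 102202 / 113542 = 0.900 = 90.0%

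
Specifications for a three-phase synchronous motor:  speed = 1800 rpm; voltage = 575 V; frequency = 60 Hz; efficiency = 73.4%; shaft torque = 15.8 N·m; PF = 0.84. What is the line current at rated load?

ω = 2π×1800/60 = 188.5 rad/s; P_out = τω = 15.8 × 188.5 = 2978 W
P_in = P_out / η = 2978 / 0.734 = 4057 W
I_L = P_in / (√3·V_L·cosφ) = 4057 / (1.732 × 575 × 0.84) = 4.85 A

4.85 A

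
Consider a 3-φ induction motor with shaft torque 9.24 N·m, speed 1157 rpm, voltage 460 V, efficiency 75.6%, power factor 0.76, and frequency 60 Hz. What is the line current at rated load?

ω = 2π×1157/60 = 121.2 rad/s; P_out = τω = 9.24 × 121.2 = 1120 W
P_in = P_out / η = 1120 / 0.756 = 1481 W
I_L = P_in / (√3·V_L·cosφ) = 1481 / (1.732 × 460 × 0.76) = 2.45 A

2.45 A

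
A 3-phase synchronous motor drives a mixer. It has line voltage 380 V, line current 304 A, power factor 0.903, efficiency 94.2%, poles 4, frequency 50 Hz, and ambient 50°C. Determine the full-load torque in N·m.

P_in = √3·V·I·cosφ = 1.732 × 380 × 304 × 0.903 = 180673 W
P_out = η·P_in = 0.942 × 180673 = 170194 W
n = n_s = 120×50/4 = 1500 rpm (synchronous)
ω = 2π×1500/60 = 157.1 rad/s
τ = P_out/ω = 170194/157.1 = 1080 N·m

1080 N·m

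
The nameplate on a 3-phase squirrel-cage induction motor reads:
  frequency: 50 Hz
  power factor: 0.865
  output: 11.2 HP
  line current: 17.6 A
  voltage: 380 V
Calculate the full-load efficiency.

P_out = 11.2 × 746 = 8355 W
P_in = √3·V_L·I_L·cosφ = 1.732 × 380 × 17.6 × 0.865 = 10020 W
η = P_out / P_in = 8355 / 10020 = 0.834 = 83.4%

83.4 %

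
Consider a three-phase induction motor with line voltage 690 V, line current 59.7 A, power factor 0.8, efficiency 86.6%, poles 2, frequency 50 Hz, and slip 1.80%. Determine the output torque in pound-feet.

118 lb·ft

P_in = √3·V·I·cosφ = 1.732 × 690 × 59.7 × 0.8 = 57077 W
P_out = η·P_in = 0.866 × 57077 = 49429 W
n_s = 120×50/2 = 3000 rpm; n = 3000×(1−0.018) = 2946 rpm
ω = 2π×2946/60 = 308.5 rad/s
τ = P_out/ω = 49429/308.5 = 160.2 N·m
In lb·ft: 160.2/1.356 = 118 lb·ft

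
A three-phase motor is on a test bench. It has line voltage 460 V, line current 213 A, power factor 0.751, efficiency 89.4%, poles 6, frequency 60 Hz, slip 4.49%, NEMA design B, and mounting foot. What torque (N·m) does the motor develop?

P_in = √3·V·I·cosφ = 1.732 × 460 × 213 × 0.751 = 127446 W
P_out = η·P_in = 0.894 × 127446 = 113937 W
n_s = 120×60/6 = 1200 rpm; n = 1200×(1−0.0449) = 1146 rpm
ω = 2π×1146/60 = 120 rad/s
τ = P_out/ω = 113937/120 = 949 N·m

949 N·m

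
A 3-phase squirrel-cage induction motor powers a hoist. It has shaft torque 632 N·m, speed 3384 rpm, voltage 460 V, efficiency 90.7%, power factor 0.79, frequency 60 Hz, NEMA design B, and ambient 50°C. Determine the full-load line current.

392 A

ω = 2π×3384/60 = 354.4 rad/s; P_out = τω = 632 × 354.4 = 223981 W
P_in = P_out / η = 223981 / 0.907 = 246947 W
I_L = P_in / (√3·V_L·cosφ) = 246947 / (1.732 × 460 × 0.79) = 392 A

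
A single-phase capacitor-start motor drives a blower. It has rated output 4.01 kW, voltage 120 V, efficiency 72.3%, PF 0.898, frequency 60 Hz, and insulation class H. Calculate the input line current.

P_out = 4.01 kW = 4010 W
P_in = P_out / η = 4010 / 0.723 = 5546 W
I = P_in / (V·cosφ) = 5546 / (120 × 0.898) = 51.5 A

51.5 A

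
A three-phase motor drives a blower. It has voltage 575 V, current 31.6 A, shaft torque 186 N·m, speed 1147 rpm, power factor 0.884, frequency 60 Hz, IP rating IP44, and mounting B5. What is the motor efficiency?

ω = 2π × 1147/60 = 120.1 rad/s; P_out = τω = 186 × 120.1 = 22339 W
P_in = √3·V_L·I_L·cosφ = 1.732 × 575 × 31.6 × 0.884 = 27820 W
η = P_out / P_in = 22339 / 27820 = 0.803 = 80.3%

80.3 %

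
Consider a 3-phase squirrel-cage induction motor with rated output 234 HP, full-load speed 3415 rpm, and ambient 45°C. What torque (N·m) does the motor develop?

P_out = 234 × 746 = 174564 W
ω = 2π × 3415/60 = 357.6 rad/s
τ = P_out/ω = 174564/357.6 = 488 N·m

488 N·m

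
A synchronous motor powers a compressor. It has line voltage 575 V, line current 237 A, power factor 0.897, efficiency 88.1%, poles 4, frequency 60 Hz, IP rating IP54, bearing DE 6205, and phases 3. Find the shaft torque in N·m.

P_in = √3·V·I·cosφ = 1.732 × 575 × 237 × 0.897 = 211717 W
P_out = η·P_in = 0.881 × 211717 = 186523 W
n = n_s = 120×60/4 = 1800 rpm (synchronous)
ω = 2π×1800/60 = 188.5 rad/s
τ = P_out/ω = 186523/188.5 = 990 N·m

990 N·m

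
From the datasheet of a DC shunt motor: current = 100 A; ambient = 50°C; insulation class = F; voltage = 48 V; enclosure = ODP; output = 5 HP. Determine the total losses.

1.07 kW

P_in = V·I = 48×100 = 4800 W
P_out = 5×746 = 3730 W
Losses = P_in − P_out = 4800 − 3730 = 1070 W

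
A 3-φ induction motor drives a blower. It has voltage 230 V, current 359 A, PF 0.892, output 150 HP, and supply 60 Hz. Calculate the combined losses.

15700 W

P_in = √3·V·I·cosφ = 1.732×230×359×0.892 = 127566 W
P_out = 150×746 = 111900 W
Losses = P_in − P_out = 127566 − 111900 = 15666 W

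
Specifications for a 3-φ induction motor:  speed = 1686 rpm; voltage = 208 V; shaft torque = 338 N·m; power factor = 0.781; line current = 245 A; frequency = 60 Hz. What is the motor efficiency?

86.6 %

ω = 2π × 1686/60 = 176.6 rad/s; P_out = τω = 338 × 176.6 = 59691 W
P_in = √3·V_L·I_L·cosφ = 1.732 × 208 × 245 × 0.781 = 68933 W
η = P_out / P_in = 59691 / 68933 = 0.866 = 86.6%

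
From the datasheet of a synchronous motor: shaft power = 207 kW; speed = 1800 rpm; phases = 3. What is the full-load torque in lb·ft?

810 lb·ft

ω = 2π × 1800/60 = 188.5 rad/s
τ = P/ω = 207000/188.5 = 1098 N·m
In lb·ft: 1098/1.356 = 810 lb·ft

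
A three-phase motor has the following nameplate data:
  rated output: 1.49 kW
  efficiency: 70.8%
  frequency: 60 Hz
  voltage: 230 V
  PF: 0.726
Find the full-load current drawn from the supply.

7.28 A

P_out = 1.49 kW = 1490 W
P_in = P_out / η = 1490 / 0.708 = 2105 W
I_L = P_in / (√3·V_L·cosφ) = 2105 / (1.732 × 230 × 0.726) = 7.28 A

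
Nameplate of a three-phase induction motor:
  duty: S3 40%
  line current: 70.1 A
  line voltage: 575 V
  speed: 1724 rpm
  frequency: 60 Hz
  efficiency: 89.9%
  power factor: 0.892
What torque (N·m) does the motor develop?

P_in = √3·V·I·cosφ = 1.732 × 575 × 70.1 × 0.892 = 62273 W
P_out = η·P_in = 0.899 × 62273 = 55983 W
n = 1724 rpm
ω = 2π×1724/60 = 180.5 rad/s
τ = P_out/ω = 55983/180.5 = 310 N·m

310 N·m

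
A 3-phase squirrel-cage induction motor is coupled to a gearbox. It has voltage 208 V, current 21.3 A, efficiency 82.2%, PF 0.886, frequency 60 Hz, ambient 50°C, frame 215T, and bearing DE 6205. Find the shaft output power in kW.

P_in = √3·V·I·cosφ = 1.732 × 208 × 21.3 × 0.886 = 6799 W
P_out = η·P_in = 0.822 × 6799 = 5589 W

5.59 kW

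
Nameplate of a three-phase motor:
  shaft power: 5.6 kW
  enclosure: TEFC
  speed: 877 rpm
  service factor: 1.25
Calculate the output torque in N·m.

ω = 2π × 877/60 = 91.84 rad/s
τ = P/ω = 5600/91.84 = 61 N·m

61 N·m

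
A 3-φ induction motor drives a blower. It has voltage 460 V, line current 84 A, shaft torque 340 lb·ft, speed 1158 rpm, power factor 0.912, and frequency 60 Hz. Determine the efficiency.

91.6 %

τ = 340 lb·ft × 1.356 = 461 N·m
ω = 2π × 1158/60 = 121.3 rad/s; P_out = τω = 461 × 121.3 = 55919 W
P_in = √3·V_L·I_L·cosφ = 1.732 × 460 × 84 × 0.912 = 61035 W
η = P_out / P_in = 55919 / 61035 = 0.916 = 91.6%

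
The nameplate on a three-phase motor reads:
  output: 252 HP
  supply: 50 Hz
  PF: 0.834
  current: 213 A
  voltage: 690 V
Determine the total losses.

24.3 kW

P_in = √3·V·I·cosφ = 1.732×690×213×0.834 = 212296 W
P_out = 252×746 = 187992 W
Losses = P_in − P_out = 212296 − 187992 = 24304 W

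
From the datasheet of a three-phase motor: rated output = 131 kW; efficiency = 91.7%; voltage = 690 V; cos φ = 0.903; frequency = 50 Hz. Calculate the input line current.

P_out = 131 kW = 131000 W
P_in = P_out / η = 131000 / 0.917 = 142857 W
I_L = P_in / (√3·V_L·cosφ) = 142857 / (1.732 × 690 × 0.903) = 132 A

132 A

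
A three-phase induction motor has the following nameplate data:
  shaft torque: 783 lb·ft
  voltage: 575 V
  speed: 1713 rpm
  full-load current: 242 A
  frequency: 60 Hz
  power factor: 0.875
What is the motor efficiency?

τ = 783 lb·ft × 1.356 = 1062 N·m
ω = 2π × 1713/60 = 179.4 rad/s; P_out = τω = 1062 × 179.4 = 190523 W
P_in = √3·V_L·I_L·cosφ = 1.732 × 575 × 242 × 0.875 = 210882 W
η = P_out / P_in = 190523 / 210882 = 0.903 = 90.3%

90.3 %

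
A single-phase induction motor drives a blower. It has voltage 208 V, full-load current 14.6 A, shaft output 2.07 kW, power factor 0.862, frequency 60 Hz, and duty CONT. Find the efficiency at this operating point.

79.1 %

P_out = 2.07 kW = 2070 W
P_in = V·I·cosφ = 208 × 14.6 × 0.862 = 2618 W
η = P_out / P_in = 2070 / 2618 = 0.791 = 79.1%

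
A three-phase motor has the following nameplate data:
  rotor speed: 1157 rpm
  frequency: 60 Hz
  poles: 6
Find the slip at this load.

3.58 %

n_s = 120f/p = 120×60/6 = 1200 rpm
s = (n_s − n)/n_s = (1200 − 1157)/1200 = 0.0358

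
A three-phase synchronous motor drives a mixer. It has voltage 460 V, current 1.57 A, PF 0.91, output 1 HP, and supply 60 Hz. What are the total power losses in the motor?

P_in = √3·V·I·cosφ = 1.732×460×1.57×0.91 = 1138 W
P_out = 1×746 = 746 W
Losses = P_in − P_out = 1138 − 746 = 392 W

392 W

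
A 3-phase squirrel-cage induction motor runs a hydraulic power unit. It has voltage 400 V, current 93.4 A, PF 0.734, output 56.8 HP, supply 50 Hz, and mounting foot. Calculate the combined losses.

5.12 kW

P_in = √3·V·I·cosφ = 1.732×400×93.4×0.734 = 47495 W
P_out = 56.8×746 = 42373 W
Losses = P_in − P_out = 47495 − 42373 = 5122 W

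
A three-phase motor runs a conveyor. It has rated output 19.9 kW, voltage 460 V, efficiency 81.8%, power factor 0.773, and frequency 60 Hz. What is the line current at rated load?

P_out = 19.9 kW = 19900 W
P_in = P_out / η = 19900 / 0.818 = 24328 W
I_L = P_in / (√3·V_L·cosφ) = 24328 / (1.732 × 460 × 0.773) = 39.5 A

39.5 A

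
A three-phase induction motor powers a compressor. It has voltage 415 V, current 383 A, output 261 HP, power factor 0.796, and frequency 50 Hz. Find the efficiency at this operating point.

88.9 %

P_out = 261 × 746 = 194706 W
P_in = √3·V_L·I_L·cosφ = 1.732 × 415 × 383 × 0.796 = 219133 W
η = P_out / P_in = 194706 / 219133 = 0.889 = 88.9%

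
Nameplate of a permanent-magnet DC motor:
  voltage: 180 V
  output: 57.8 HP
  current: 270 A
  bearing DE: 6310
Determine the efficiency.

88.7 %

P_out = 57.8 × 746 = 43119 W
P_in = V·I = 180 × 270 = 48600 W
η = P_out / P_in = 43119 / 48600 = 0.887 = 88.7%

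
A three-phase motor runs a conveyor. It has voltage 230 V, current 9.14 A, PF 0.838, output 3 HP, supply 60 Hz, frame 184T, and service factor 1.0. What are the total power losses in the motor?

P_in = √3·V·I·cosφ = 1.732×230×9.14×0.838 = 3051 W
P_out = 3×746 = 2238 W
Losses = P_in − P_out = 3051 − 2238 = 813 W

813 W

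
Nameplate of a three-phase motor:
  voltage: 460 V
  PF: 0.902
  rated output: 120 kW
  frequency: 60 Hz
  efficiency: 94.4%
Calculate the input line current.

177 A

P_out = 120 kW = 120000 W
P_in = P_out / η = 120000 / 0.944 = 127119 W
I_L = P_in / (√3·V_L·cosφ) = 127119 / (1.732 × 460 × 0.902) = 177 A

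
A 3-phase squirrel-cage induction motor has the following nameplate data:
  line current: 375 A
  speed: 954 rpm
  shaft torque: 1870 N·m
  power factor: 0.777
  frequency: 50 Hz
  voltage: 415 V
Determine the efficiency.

89.2 %

ω = 2π × 954/60 = 99.9 rad/s; P_out = τω = 1870 × 99.9 = 186813 W
P_in = √3·V_L·I_L·cosφ = 1.732 × 415 × 375 × 0.777 = 209435 W
η = P_out / P_in = 186813 / 209435 = 0.892 = 89.2%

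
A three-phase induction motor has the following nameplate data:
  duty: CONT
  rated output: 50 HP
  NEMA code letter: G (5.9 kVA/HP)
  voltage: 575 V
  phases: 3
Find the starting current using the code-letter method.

S_LR = 5.9 × 50 = 295 kVA
I_LR = S_LR/(√3·V_L) = 295000/(1.732×575) = 296 A

296 A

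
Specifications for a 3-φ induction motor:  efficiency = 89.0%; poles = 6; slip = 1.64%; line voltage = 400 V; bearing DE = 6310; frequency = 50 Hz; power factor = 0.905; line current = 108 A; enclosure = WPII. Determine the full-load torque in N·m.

P_in = √3·V·I·cosφ = 1.732 × 400 × 108 × 0.905 = 67714 W
P_out = η·P_in = 0.89 × 67714 = 60265 W
n_s = 120×50/6 = 1000 rpm; n = 1000×(1−0.0164) = 984 rpm
ω = 2π×984/60 = 103 rad/s
τ = P_out/ω = 60265/103 = 585 N·m

585 N·m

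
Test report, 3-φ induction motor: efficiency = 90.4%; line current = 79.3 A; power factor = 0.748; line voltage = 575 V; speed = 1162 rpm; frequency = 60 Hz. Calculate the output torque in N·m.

439 N·m

P_in = √3·V·I·cosφ = 1.732 × 575 × 79.3 × 0.748 = 59073 W
P_out = η·P_in = 0.904 × 59073 = 53402 W
n = 1162 rpm
ω = 2π×1162/60 = 121.7 rad/s
τ = P_out/ω = 53402/121.7 = 439 N·m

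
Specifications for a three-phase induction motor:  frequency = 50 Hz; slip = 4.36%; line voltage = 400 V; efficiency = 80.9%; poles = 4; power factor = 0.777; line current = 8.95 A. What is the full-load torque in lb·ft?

P_in = √3·V·I·cosφ = 1.732 × 400 × 8.95 × 0.777 = 4818 W
P_out = η·P_in = 0.809 × 4818 = 3898 W
n_s = 120×50/4 = 1500 rpm; n = 1500×(1−0.0436) = 1435 rpm
ω = 2π×1435/60 = 150.3 rad/s
τ = P_out/ω = 3898/150.3 = 25.93 N·m
In lb·ft: 25.93/1.356 = 19.1 lb·ft

19.1 lb·ft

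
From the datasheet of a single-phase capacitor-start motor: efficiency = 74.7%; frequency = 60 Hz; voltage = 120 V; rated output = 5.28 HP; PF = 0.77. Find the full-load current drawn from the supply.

57.1 A

P_out = 5.28 × 746 = 3939 W
P_in = P_out / η = 3939 / 0.747 = 5273 W
I = P_in / (V·cosφ) = 5273 / (120 × 0.77) = 57.1 A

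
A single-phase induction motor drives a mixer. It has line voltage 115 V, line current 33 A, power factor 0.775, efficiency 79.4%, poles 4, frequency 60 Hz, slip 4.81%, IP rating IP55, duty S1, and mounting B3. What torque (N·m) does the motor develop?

P_in = V·I·cosφ = 115 × 33 × 0.775 = 2941 W
P_out = η·P_in = 0.794 × 2941 = 2335 W
n_s = 120×60/4 = 1800 rpm; n = 1800×(1−0.0481) = 1713 rpm
ω = 2π×1713/60 = 179.4 rad/s
τ = P_out/ω = 2335/179.4 = 13 N·m

13 N·m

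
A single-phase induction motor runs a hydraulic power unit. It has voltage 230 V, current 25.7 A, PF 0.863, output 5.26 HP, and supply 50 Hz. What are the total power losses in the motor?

P_in = V·I·cosφ = 230×25.7×0.863 = 5101 W
P_out = 5.26×746 = 3924 W
Losses = P_in − P_out = 5101 − 3924 = 1177 W

1180 W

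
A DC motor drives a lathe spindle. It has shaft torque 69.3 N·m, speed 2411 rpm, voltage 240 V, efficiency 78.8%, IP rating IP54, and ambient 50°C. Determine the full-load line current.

ω = 2π×2411/60 = 252.5 rad/s; P_out = τω = 69.3 × 252.5 = 17498 W
P_in = P_out / η = 17498 / 0.788 = 22206 W
I = P_in / V = 22206 / 240 = 92.5 A

92.5 A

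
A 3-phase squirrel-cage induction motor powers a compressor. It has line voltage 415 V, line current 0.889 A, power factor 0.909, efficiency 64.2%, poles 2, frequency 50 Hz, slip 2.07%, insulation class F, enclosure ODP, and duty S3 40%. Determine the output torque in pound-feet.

0.894 lb·ft

P_in = √3·V·I·cosφ = 1.732 × 415 × 0.889 × 0.909 = 581 W
P_out = η·P_in = 0.642 × 581 = 373 W
n_s = 120×50/2 = 3000 rpm; n = 3000×(1−0.0207) = 2938 rpm
ω = 2π×2938/60 = 307.7 rad/s
τ = P_out/ω = 373/307.7 = 1.212 N·m
In lb·ft: 1.212/1.356 = 0.894 lb·ft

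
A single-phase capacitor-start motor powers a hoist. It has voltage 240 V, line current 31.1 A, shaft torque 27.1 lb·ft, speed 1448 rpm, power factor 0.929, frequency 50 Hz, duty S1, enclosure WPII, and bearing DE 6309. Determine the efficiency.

80.3 %

τ = 27.1 lb·ft × 1.356 = 36.75 N·m
ω = 2π × 1448/60 = 151.6 rad/s; P_out = τω = 36.75 × 151.6 = 5571 W
P_in = V·I·cosφ = 240 × 31.1 × 0.929 = 6934 W
η = P_out / P_in = 5571 / 6934 = 0.803 = 80.3%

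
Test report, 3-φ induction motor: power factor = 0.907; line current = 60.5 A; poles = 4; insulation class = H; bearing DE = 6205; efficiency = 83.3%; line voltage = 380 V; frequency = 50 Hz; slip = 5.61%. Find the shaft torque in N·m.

203 N·m

P_in = √3·V·I·cosφ = 1.732 × 380 × 60.5 × 0.907 = 36116 W
P_out = η·P_in = 0.833 × 36116 = 30085 W
n_s = 120×50/4 = 1500 rpm; n = 1500×(1−0.0561) = 1416 rpm
ω = 2π×1416/60 = 148.3 rad/s
τ = P_out/ω = 30085/148.3 = 203 N·m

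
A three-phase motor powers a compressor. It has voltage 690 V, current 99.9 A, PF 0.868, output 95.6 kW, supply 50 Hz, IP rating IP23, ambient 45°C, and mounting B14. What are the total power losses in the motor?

P_in = √3·V·I·cosφ = 1.732×690×99.9×0.868 = 103629 W
P_out = 95600 W
Losses = P_in − P_out = 103629 − 95600 = 8029 W

8.03 kW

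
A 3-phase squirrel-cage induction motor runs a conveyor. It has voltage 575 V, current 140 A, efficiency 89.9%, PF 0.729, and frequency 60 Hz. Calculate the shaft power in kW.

P_in = √3·V·I·cosφ = 1.732 × 575 × 140 × 0.729 = 101642 W
P_out = η·P_in = 0.899 × 101642 = 91376 W

91.4 kW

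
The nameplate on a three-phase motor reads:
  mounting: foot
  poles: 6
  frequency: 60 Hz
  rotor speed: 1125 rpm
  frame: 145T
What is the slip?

6.2 %

n_s = 120f/p = 120×60/6 = 1200 rpm
s = (n_s − n)/n_s = (1200 − 1125)/1200 = 0.0625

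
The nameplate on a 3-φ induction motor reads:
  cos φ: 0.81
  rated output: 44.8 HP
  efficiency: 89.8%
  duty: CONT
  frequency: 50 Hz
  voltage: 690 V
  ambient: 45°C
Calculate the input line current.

P_out = 44.8 × 746 = 33421 W
P_in = P_out / η = 33421 / 0.898 = 37217 W
I_L = P_in / (√3·V_L·cosφ) = 37217 / (1.732 × 690 × 0.81) = 38.4 A

38.4 A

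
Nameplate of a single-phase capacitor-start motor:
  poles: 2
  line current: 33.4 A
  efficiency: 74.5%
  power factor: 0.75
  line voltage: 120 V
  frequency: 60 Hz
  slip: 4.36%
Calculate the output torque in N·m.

6.21 N·m

P_in = V·I·cosφ = 120 × 33.4 × 0.75 = 3006 W
P_out = η·P_in = 0.745 × 3006 = 2239 W
n_s = 120×60/2 = 3600 rpm; n = 3600×(1−0.0436) = 3443 rpm
ω = 2π×3443/60 = 360.6 rad/s
τ = P_out/ω = 2239/360.6 = 6.21 N·m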